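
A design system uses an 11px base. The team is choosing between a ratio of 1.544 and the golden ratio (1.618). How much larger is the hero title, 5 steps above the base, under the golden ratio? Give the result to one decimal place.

At 1.544: 11.0 × 1.544⁵ = 96.523px
Golden ratio: 11.0 × 1.618⁵ = 121.979px
Difference: 121.979 − 96.523 = 25.456px

25.5px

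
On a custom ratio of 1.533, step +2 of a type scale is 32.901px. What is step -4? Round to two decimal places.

32.901 ÷ 1.533⁶ = 32.901 ÷ 12.97935 ≈ 2.535

2.53px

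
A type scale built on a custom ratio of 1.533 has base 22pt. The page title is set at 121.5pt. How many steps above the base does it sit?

4

1.533ⁿ = 121.5 / 22 = 5.5227
n = ln(5.5227) / ln(1.533) = 1.7089 / 0.4272 ≈ 4.00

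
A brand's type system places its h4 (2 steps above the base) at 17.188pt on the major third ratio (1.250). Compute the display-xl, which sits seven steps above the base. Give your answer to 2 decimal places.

Moving from step +2 to step +7 is 5 steps up, so multiply by r⁵.
17.188 × 1.250⁵ = 17.188 × 3.05176 ≈ 52.454

52.45pt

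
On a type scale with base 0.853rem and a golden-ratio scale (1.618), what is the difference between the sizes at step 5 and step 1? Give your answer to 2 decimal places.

Step 1: 0.853 × 1.618 = 1.3802rem
Step 5: 0.853 × 1.618⁵ = 9.4589rem
Difference: 9.4589 − 1.3802 = 8.0787rem

8.08rem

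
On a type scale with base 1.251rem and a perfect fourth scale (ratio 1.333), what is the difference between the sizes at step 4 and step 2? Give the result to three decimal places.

1.727rem

Step 2: 1.251 × 1.333² = 2.22289rem
Step 4: 1.251 × 1.333⁴ = 3.94983rem
Difference: 3.94983 − 2.22289 = 1.72694rem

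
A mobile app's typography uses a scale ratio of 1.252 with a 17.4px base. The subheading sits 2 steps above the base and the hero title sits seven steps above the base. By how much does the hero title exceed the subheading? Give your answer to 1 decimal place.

Step 2: 17.4 × 1.252² = 27.275px
Step 7: 17.4 × 1.252⁷ = 83.903px
Difference: 83.903 − 27.275 = 56.628px

56.6px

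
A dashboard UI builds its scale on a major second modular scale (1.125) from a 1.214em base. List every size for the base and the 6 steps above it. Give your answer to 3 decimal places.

1.214em, 1.366em, 1.536em, 1.729em, 1.945em, 2.188em, 2.461em

Step 0: 1.214em
Step 1: 1.214 × 1.125 = 1.366
Step 2: 1.214 × 1.125² = 1.536
Step 3: 1.214 × 1.125³ = 1.729
Step 4: 1.214 × 1.125⁴ = 1.945
Step 5: 1.214 × 1.125⁵ = 2.188
Step 6: 1.214 × 1.125⁶ = 2.461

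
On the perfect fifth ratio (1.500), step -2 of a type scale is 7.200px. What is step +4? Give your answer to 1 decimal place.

82.0px

7.200 × 1.500⁶ = 7.200 × 11.39062 ≈ 82.013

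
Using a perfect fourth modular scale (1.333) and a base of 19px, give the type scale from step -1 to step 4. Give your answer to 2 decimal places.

14.25px, 19.00px, 25.33px, 33.76px, 45.00px, 59.99px

Step -1: 19.0 ÷ 1.333 = 14.25
Step 0: 19px
Step 1: 19.0 × 1.333 = 25.33
Step 2: 19.0 × 1.333² = 33.76
Step 3: 19.0 × 1.333³ = 45.00
Step 4: 19.0 × 1.333⁴ = 59.99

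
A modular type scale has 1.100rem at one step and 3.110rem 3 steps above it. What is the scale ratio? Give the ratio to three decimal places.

1.414

r³ = 3.110 / 1.100, so r = (3.110/1.100)^(1/3).
r = 2.8273^(1/3) ≈ 1.4140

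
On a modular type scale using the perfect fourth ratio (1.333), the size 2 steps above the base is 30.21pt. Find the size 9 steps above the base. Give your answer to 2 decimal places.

The gap is 9 − (2) = 7 steps, so the factor is 1.333^7.
30.21 × 1.333⁷ = 30.21 × 7.47844 ≈ 225.924

225.92pt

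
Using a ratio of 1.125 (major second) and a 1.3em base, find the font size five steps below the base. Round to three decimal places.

A modular type scale is a geometric sequence: sizeₙ = base × rⁿ.
1.3 ÷ 1.125⁵ = 1.3 ÷ 1.80203 ≈ 0.721

0.721em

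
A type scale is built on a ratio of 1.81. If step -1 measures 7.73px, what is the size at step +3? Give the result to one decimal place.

83.0px

Moving from step -1 to step +3 is 4 steps up, so multiply by r⁴.
7.73 × 1.81⁴ = 7.73 × 10.73283 ≈ 82.965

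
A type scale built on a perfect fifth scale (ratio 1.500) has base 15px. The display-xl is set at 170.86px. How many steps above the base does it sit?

1.500ⁿ = 170.86 / 15 = 11.3907
n = ln(11.3907) / ln(1.500) = 2.4328 / 0.4055 ≈ 6.00

6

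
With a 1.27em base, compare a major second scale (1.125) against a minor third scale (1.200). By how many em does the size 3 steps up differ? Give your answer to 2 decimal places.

Major second: 1.27 × 1.125³ = 1.8083em
Minor third: 1.27 × 1.200³ = 2.1946em
Difference: 2.1946 − 1.8083 = 0.3863em

0.39em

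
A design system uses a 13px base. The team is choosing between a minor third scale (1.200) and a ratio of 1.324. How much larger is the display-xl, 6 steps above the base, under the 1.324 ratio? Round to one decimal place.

31.2px

Minor third: 13.0 × 1.200⁶ = 38.818px
At 1.324: 13.0 × 1.324⁶ = 70.028px
Difference: 70.028 − 38.818 = 31.210px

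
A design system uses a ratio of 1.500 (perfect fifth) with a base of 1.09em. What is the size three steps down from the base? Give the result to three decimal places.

0.323em

Every step multiplies by the scale ratio.
1.09 ÷ 1.500³ = 1.09 ÷ 3.37500 ≈ 0.323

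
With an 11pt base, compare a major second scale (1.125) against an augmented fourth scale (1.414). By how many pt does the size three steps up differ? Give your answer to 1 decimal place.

Major second: 11.0 × 1.125³ = 15.662pt
Augmented fourth: 11.0 × 1.414³ = 31.099pt
Difference: 31.099 − 15.662 = 15.437pt

15.4pt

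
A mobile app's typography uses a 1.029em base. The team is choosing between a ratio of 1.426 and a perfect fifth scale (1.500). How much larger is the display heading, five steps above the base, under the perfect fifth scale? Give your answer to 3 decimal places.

At 1.426: 1.029 × 1.426⁵ = 6.06754em
Perfect fifth: 1.029 × 1.500⁵ = 7.81397em
Difference: 7.81397 − 6.06754 = 1.74643em

1.746em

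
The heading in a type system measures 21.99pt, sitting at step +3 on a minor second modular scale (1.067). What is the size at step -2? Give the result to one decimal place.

21.99 ÷ 1.067⁵ = 21.99 ÷ 1.38300 ≈ 15.900

15.9pt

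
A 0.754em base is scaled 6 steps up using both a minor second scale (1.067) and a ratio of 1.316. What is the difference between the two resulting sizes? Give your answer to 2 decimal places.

Minor second: 0.754 × 1.067⁶ = 1.1126em
At 1.316: 0.754 × 1.316⁶ = 3.9166em
Difference: 3.9166 − 1.1126 = 2.8040em

2.80em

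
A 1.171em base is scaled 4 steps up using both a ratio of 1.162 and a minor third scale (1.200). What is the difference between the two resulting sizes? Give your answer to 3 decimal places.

At 1.162: 1.171 × 1.162⁴ = 2.13492em
Minor third: 1.171 × 1.200⁴ = 2.42819em
Difference: 2.42819 − 2.13492 = 0.29327em

0.293em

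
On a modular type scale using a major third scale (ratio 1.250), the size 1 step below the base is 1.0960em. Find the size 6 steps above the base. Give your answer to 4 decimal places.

5.2261em

1.0960 × 1.250⁷ = 1.0960 × 4.76837 ≈ 5.2261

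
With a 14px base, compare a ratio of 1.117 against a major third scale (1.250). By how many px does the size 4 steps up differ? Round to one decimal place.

12.4px

At 1.117: 14.0 × 1.117⁴ = 21.794px
Major third: 14.0 × 1.250⁴ = 34.180px
Difference: 34.180 − 21.794 = 12.386px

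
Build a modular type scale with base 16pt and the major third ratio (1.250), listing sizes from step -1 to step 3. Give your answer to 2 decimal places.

12.80pt, 16.00pt, 20.00pt, 25.00pt, 31.25pt

Step -1: 16.0 ÷ 1.250 = 12.80
Step 0: 16pt
Step 1: 16.0 × 1.250 = 20.00
Step 2: 16.0 × 1.250² = 25.00
Step 3: 16.0 × 1.250³ = 31.25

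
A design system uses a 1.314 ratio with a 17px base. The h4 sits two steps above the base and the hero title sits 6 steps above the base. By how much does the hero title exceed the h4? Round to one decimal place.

Step 2: 17.0 × 1.314² = 29.352px
Step 6: 17.0 × 1.314⁶ = 87.503px
Difference: 87.503 − 29.352 = 58.151px

58.2px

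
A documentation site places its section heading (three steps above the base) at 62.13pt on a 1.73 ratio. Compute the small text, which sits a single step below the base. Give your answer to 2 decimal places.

6.94pt

The gap is -1 − (3) = -4 steps, so the factor is 1.73^-4.
62.13 ÷ 1.73⁴ = 62.13 ÷ 8.95745 ≈ 6.936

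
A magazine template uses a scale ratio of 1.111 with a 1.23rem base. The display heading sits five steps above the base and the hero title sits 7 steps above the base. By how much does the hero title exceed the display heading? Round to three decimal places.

0.488rem

Step 5: 1.23 × 1.111⁵ = 2.08197rem
Step 7: 1.23 × 1.111⁷ = 2.56982rem
Difference: 2.56982 − 2.08197 = 0.48785rem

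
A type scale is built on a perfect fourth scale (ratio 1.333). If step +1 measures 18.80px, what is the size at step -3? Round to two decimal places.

18.80 ÷ 1.333⁴ = 18.80 ÷ 3.15733 ≈ 5.954

5.95px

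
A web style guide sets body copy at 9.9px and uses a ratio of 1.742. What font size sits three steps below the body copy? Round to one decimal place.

9.9 ÷ 1.742³ = 9.9 ÷ 5.28621 ≈ 1.87

1.9px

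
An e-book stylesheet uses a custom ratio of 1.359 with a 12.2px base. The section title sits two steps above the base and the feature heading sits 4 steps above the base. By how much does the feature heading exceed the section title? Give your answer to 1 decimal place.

19.1px

Step 2: 12.2 × 1.359² = 22.532px
Step 4: 12.2 × 1.359⁴ = 41.614px
Difference: 41.614 − 22.532 = 19.082px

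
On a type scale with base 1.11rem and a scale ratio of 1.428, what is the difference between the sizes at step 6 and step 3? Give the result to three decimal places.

6.180rem

Step 3: 1.11 × 1.428³ = 3.23227rem
Step 6: 1.11 × 1.428⁶ = 9.41222rem
Difference: 9.41222 − 3.23227 = 6.17995rem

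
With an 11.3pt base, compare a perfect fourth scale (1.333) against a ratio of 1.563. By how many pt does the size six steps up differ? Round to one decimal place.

Perfect fourth: 11.3 × 1.333⁶ = 63.396pt
At 1.563: 11.3 × 1.563⁶ = 164.753pt
Difference: 164.753 − 63.396 = 101.357pt

101.4pt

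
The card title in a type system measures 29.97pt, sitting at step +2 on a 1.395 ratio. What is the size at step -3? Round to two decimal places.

Moving from step +2 to step -3 is 5 steps down, so divide by r⁵.
29.97 ÷ 1.395⁵ = 29.97 ÷ 5.28288 ≈ 5.673

5.67pt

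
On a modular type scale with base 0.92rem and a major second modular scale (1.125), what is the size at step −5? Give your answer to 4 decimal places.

0.5105rem

Each step on a modular scale multiplies by the ratio, so the size n steps from the base is base × ratioⁿ.
0.92 ÷ 1.125⁵ = 0.92 ÷ 1.80203 ≈ 0.5105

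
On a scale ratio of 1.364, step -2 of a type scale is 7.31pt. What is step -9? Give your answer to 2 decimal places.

0.83pt

7.31 ÷ 1.364⁷ = 7.31 ÷ 8.78417 ≈ 0.832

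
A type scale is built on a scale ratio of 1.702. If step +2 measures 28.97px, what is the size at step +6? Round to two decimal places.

243.10px

The gap is 6 − (2) = 4 steps, so the factor is 1.702^4.
28.97 × 1.702⁴ = 28.97 × 8.39147 ≈ 243.101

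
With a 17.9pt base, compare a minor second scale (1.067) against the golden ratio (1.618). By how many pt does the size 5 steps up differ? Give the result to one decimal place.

Minor second: 17.9 × 1.067⁵ = 24.756pt
Golden ratio: 17.9 × 1.618⁵ = 198.493pt
Difference: 198.493 − 24.756 = 173.737pt

173.7pt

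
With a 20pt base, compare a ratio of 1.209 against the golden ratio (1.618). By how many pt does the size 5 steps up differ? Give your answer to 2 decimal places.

At 1.209: 20.0 × 1.209⁵ = 51.6608pt
Golden ratio: 20.0 × 1.618⁵ = 221.7801pt
Difference: 221.7801 − 51.6608 = 170.1193pt

170.12pt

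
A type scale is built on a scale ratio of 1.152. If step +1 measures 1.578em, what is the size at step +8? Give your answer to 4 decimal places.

4.2489em

Moving from step +1 to step +8 is 7 steps up, so multiply by r⁷.
1.578 × 1.152⁷ = 1.578 × 2.69257 ≈ 4.2489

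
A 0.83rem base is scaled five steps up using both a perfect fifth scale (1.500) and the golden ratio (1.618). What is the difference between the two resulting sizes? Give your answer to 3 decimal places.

2.901rem

Perfect fifth: 0.83 × 1.500⁵ = 6.30281rem
Golden ratio: 0.83 × 1.618⁵ = 9.20387rem
Difference: 9.20387 − 6.30281 = 2.90106rem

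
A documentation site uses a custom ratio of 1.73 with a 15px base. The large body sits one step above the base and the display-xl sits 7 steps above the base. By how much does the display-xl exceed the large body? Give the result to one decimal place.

669.7px

Step 1: 15.0 × 1.73 = 25.950px
Step 7: 15.0 × 1.73⁷ = 695.687px
Difference: 695.687 − 25.950 = 669.737px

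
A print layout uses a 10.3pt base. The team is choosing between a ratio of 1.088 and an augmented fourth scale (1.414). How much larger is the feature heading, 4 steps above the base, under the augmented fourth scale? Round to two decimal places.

At 1.088: 10.3 × 1.088⁴ = 14.4329pt
Augmented fourth: 10.3 × 1.414⁴ = 41.1751pt
Difference: 41.1751 − 14.4329 = 26.7422pt

26.74pt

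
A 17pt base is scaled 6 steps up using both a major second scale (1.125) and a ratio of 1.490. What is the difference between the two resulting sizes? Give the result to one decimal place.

151.6pt

Major second: 17.0 × 1.125⁶ = 34.464pt
At 1.490: 17.0 × 1.490⁶ = 186.023pt
Difference: 186.023 − 34.464 = 151.559pt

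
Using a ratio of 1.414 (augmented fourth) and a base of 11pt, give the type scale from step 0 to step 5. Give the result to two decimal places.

11.00pt, 15.55pt, 21.99pt, 31.10pt, 43.97pt, 62.18pt

Step 0: 11pt
Step 1: 11.0 × 1.414 = 15.55
Step 2: 11.0 × 1.414² = 21.99
Step 3: 11.0 × 1.414³ = 31.10
Step 4: 11.0 × 1.414⁴ = 43.97
Step 5: 11.0 × 1.414⁵ = 62.18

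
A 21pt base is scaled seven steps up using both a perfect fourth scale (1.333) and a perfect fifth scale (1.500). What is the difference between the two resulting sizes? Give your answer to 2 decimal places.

201.76pt

Perfect fourth: 21.0 × 1.333⁷ = 157.0473pt
Perfect fifth: 21.0 × 1.500⁷ = 358.8047pt
Difference: 358.8047 − 157.0473 = 201.7574pt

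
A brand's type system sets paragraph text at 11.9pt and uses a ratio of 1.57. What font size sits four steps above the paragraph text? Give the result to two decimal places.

72.30pt

11.9 × 1.57⁴ = 11.9 × 6.07573 ≈ 72.30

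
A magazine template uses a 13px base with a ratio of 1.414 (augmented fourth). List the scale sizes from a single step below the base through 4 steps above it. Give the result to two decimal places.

Step -1: 13.0 ÷ 1.414 = 9.19
Step 0: 13px
Step 1: 13.0 × 1.414 = 18.38
Step 2: 13.0 × 1.414² = 25.99
Step 3: 13.0 × 1.414³ = 36.75
Step 4: 13.0 × 1.414⁴ = 51.97

9.19px, 13.00px, 18.38px, 25.99px, 36.75px, 51.97px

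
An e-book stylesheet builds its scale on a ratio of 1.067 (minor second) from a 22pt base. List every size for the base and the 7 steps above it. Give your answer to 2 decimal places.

Step 0: 22pt
Step 1: 22.0 × 1.067 = 23.47
Step 2: 22.0 × 1.067² = 25.05
Step 3: 22.0 × 1.067³ = 26.72
Step 4: 22.0 × 1.067⁴ = 28.52
Step 5: 22.0 × 1.067⁵ = 30.43
Step 6: 22.0 × 1.067⁶ = 32.46
Step 7: 22.0 × 1.067⁷ = 34.64

22.00pt, 23.47pt, 25.05pt, 26.72pt, 28.52pt, 30.43pt, 32.46pt, 34.64pt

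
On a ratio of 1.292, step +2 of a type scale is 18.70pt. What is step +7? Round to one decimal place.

18.70 × 1.292⁵ = 18.70 × 3.60008 ≈ 67.322

67.3pt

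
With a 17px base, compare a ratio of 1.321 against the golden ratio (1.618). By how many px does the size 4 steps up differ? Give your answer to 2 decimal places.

64.74px

At 1.321: 17.0 × 1.321⁴ = 51.7679px
Golden ratio: 17.0 × 1.618⁴ = 116.5099px
Difference: 116.5099 − 51.7679 = 64.7420px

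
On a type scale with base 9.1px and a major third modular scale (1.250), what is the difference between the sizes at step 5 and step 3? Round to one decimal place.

10.0px

Step 3: 9.1 × 1.250³ = 17.773px
Step 5: 9.1 × 1.250⁵ = 27.771px
Difference: 27.771 − 17.773 = 9.998px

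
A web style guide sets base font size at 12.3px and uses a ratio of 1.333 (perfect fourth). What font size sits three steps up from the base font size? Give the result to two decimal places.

29.13px

Each step on a modular scale multiplies by the ratio, so the size n steps from the base is base × ratioⁿ.
12.3 × 1.333³ = 12.3 × 2.36859 ≈ 29.13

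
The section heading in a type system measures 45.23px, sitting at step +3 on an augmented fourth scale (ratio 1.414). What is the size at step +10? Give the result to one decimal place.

45.23 × 1.414⁷ = 45.23 × 11.30175 ≈ 511.178

511.2px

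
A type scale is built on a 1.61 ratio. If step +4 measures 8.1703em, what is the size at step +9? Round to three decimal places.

8.1703 × 1.61⁵ = 8.1703 × 10.81756 ≈ 88.383

88.383em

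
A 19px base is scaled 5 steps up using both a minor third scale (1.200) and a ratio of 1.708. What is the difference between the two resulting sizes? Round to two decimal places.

Minor third: 19.0 × 1.200⁵ = 47.2781px
At 1.708: 19.0 × 1.708⁵ = 276.1804px
Difference: 276.1804 − 47.2781 = 228.9023px

228.90px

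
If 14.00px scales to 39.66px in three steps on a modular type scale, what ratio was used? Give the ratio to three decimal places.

The ratio satisfies 14.00 × r³ = 39.66, so r = (39.66 / 14.00)^(1/3).
r = 2.8329^(1/3) ≈ 1.4150

1.415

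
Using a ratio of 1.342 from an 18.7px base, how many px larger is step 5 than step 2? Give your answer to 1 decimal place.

Step 2: 18.7 × 1.342² = 33.678px
Step 5: 18.7 × 1.342⁵ = 81.396px
Difference: 81.396 − 33.678 = 47.718px

47.7px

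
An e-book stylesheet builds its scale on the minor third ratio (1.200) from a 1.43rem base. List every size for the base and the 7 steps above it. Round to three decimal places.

1.430rem, 1.716rem, 2.059rem, 2.471rem, 2.965rem, 3.558rem, 4.270rem, 5.124rem

Step 0: 1.43rem
Step 1: 1.43 × 1.200 = 1.716
Step 2: 1.43 × 1.200² = 2.059
Step 3: 1.43 × 1.200³ = 2.471
Step 4: 1.43 × 1.200⁴ = 2.965
Step 5: 1.43 × 1.200⁵ = 3.558
Step 6: 1.43 × 1.200⁶ = 4.270
Step 7: 1.43 × 1.200⁷ = 5.124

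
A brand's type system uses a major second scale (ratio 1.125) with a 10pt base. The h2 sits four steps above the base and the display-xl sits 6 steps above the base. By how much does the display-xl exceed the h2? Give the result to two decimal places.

Step 4: 10.0 × 1.125⁴ = 16.0181pt
Step 6: 10.0 × 1.125⁶ = 20.2729pt
Difference: 20.2729 − 16.0181 = 4.2548pt

4.25pt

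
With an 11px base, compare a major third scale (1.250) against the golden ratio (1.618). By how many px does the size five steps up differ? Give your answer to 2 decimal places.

88.41px

Major third: 11.0 × 1.250⁵ = 33.5693px
Golden ratio: 11.0 × 1.618⁵ = 121.9791px
Difference: 121.9791 − 33.5693 = 88.4098px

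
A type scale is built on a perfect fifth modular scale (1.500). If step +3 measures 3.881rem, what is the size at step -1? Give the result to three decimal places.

3.881 ÷ 1.500⁴ = 3.881 ÷ 5.06250 ≈ 0.767

0.767rem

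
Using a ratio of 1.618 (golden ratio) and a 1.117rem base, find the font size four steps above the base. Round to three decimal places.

A modular type scale is a geometric sequence: sizeₙ = base × rⁿ.
1.117 × 1.618⁴ = 1.117 × 6.85353 ≈ 7.655

7.655rem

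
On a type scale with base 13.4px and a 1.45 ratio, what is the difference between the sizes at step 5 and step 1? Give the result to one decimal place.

Step 1: 13.4 × 1.45 = 19.430px
Step 5: 13.4 × 1.45⁵ = 85.890px
Difference: 85.890 − 19.430 = 66.460px

66.5px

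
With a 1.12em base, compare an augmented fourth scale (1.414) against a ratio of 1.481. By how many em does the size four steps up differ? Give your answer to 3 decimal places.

Augmented fourth: 1.12 × 1.414⁴ = 4.47729em
At 1.481: 1.12 × 1.481⁴ = 5.38813em
Difference: 5.38813 − 4.47729 = 0.91084em

0.911em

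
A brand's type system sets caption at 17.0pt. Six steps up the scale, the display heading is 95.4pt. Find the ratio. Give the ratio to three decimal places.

The ratio satisfies 17.0 × r⁶ = 95.4, so r = (95.4 / 17.0)^(1/6).
r = 5.6118^(1/6) ≈ 1.3331

1.333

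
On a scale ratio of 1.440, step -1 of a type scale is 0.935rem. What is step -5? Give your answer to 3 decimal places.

0.217rem

0.935 ÷ 1.440⁴ = 0.935 ÷ 4.29982 ≈ 0.217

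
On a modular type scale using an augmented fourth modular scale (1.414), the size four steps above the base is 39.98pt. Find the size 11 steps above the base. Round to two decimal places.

Moving from step +4 to step +11 is 7 steps up, so multiply by r⁷.
39.98 × 1.414⁷ = 39.98 × 11.30175 ≈ 451.844

451.84pt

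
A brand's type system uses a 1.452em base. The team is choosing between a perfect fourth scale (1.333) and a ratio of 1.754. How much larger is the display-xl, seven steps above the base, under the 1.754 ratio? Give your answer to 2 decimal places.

Perfect fourth: 1.452 × 1.333⁷ = 10.8587em
At 1.754: 1.452 × 1.754⁷ = 74.1607em
Difference: 74.1607 − 10.8587 = 63.3020em

63.30em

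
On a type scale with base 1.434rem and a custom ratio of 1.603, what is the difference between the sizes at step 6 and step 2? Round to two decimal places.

20.65rem

Step 2: 1.434 × 1.603² = 3.6848rem
Step 6: 1.434 × 1.603⁶ = 24.3305rem
Difference: 24.3305 − 3.6848 = 20.6457rem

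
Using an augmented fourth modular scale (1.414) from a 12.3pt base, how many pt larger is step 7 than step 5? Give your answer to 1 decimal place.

69.5pt

Step 5: 12.3 × 1.414⁵ = 69.527pt
Step 7: 12.3 × 1.414⁷ = 139.012pt
Difference: 139.012 − 69.527 = 69.485pt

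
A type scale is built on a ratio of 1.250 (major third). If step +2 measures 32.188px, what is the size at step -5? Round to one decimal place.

6.8px

32.188 ÷ 1.250⁷ = 32.188 ÷ 4.76837 ≈ 6.750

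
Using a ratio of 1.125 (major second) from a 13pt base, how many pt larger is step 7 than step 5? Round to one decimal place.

Step 5: 13.0 × 1.125⁵ = 23.426pt
Step 7: 13.0 × 1.125⁷ = 29.649pt
Difference: 29.649 − 23.426 = 6.223pt

6.2pt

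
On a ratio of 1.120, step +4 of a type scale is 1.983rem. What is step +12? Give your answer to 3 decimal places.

Moving from step +4 to step +12 is 8 steps up, so multiply by r⁸.
1.983 × 1.120⁸ = 1.983 × 2.47596 ≈ 4.910

4.910rem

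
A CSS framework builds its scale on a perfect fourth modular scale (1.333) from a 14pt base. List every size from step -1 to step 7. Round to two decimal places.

10.50pt, 14.00pt, 18.66pt, 24.88pt, 33.16pt, 44.20pt, 58.92pt, 78.54pt, 104.70pt

Step -1: 14.0 ÷ 1.333 = 10.50
Step 0: 14pt
Step 1: 14.0 × 1.333 = 18.66
Step 2: 14.0 × 1.333² = 24.88
Step 3: 14.0 × 1.333³ = 33.16
Step 4: 14.0 × 1.333⁴ = 44.20
Step 5: 14.0 × 1.333⁵ = 58.92
Step 6: 14.0 × 1.333⁶ = 78.54
Step 7: 14.0 × 1.333⁷ = 104.70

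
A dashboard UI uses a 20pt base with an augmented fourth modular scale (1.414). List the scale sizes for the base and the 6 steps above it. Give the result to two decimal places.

20.00pt, 28.28pt, 39.99pt, 56.54pt, 79.95pt, 113.05pt, 159.86pt

Step 0: 20pt
Step 1: 20.0 × 1.414 = 28.28
Step 2: 20.0 × 1.414² = 39.99
Step 3: 20.0 × 1.414³ = 56.54
Step 4: 20.0 × 1.414⁴ = 79.95
Step 5: 20.0 × 1.414⁵ = 113.05
Step 6: 20.0 × 1.414⁶ = 159.86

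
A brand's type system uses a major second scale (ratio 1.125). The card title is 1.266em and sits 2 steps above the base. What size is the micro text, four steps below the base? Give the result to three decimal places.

0.624em

The gap is -4 − (2) = -6 steps, so the factor is 1.125^-6.
1.266 ÷ 1.125⁶ = 1.266 ÷ 2.02729 ≈ 0.624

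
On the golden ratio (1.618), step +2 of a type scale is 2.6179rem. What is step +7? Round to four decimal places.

2.6179 × 1.618⁵ = 2.6179 × 11.08901 ≈ 29.0299

29.0299rem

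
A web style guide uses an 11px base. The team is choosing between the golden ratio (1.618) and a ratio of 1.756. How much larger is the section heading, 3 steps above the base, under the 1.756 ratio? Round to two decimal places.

12.97px

Golden ratio: 11.0 × 1.618³ = 46.5938px
At 1.756: 11.0 × 1.756³ = 59.5616px
Difference: 59.5616 − 46.5938 = 12.9678px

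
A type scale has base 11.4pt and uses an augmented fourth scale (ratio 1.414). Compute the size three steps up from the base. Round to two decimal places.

11.4 × 1.414³ = 11.4 × 2.82715 ≈ 32.23

32.23pt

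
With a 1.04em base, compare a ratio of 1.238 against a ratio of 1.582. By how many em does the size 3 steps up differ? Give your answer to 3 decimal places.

2.144em

At 1.238: 1.04 × 1.238³ = 1.97331em
At 1.582: 1.04 × 1.582³ = 4.11768em
Difference: 4.11768 − 1.97331 = 2.14437em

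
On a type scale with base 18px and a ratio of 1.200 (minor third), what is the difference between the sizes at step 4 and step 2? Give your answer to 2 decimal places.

Step 2: 18.0 × 1.200² = 25.9200px
Step 4: 18.0 × 1.200⁴ = 37.3248px
Difference: 37.3248 − 25.9200 = 11.4048px

11.40px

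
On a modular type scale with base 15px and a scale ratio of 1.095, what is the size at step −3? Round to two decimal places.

11.42px

Each step on a modular scale multiplies by the ratio, so the size n steps from the base is base × ratioⁿ.
15.0 ÷ 1.095³ = 15.0 ÷ 1.31293 ≈ 11.42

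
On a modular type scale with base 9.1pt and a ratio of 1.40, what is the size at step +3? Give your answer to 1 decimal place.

9.1 × 1.40³ = 9.1 × 2.74400 ≈ 24.97

25.0pt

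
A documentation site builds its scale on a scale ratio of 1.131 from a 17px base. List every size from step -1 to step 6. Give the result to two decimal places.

15.03px, 17.00px, 19.23px, 21.75px, 24.59px, 27.82px, 31.46px, 35.58px

Step -1: 17.0 ÷ 1.131 = 15.03
Step 0: 17px
Step 1: 17.0 × 1.131 = 19.23
Step 2: 17.0 × 1.131² = 21.75
Step 3: 17.0 × 1.131³ = 24.59
Step 4: 17.0 × 1.131⁴ = 27.82
Step 5: 17.0 × 1.131⁵ = 31.46
Step 6: 17.0 × 1.131⁶ = 35.58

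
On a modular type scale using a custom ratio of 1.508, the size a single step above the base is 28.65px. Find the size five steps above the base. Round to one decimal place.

148.2px

28.65 × 1.508⁴ = 28.65 × 5.17137 ≈ 148.160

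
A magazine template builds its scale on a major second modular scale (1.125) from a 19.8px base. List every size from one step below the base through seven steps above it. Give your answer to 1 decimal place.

17.6px, 19.8px, 22.3px, 25.1px, 28.2px, 31.7px, 35.7px, 40.1px, 45.2px

Step -1: 19.8 ÷ 1.125 = 17.6
Step 0: 19.8px
Step 1: 19.8 × 1.125 = 22.3
Step 2: 19.8 × 1.125² = 25.1
Step 3: 19.8 × 1.125³ = 28.2
Step 4: 19.8 × 1.125⁴ = 31.7
Step 5: 19.8 × 1.125⁵ = 35.7
Step 6: 19.8 × 1.125⁶ = 40.1
Step 7: 19.8 × 1.125⁷ = 45.2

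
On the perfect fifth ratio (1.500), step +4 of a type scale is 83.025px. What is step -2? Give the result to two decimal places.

The gap is -2 − (4) = -6 steps, so the factor is 1.500^-6.
83.025 ÷ 1.500⁶ = 83.025 ÷ 11.39062 ≈ 7.289

7.29px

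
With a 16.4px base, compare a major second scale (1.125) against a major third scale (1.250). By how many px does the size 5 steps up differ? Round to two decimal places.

20.50px

Major second: 16.4 × 1.125⁵ = 29.5533px
Major third: 16.4 × 1.250⁵ = 50.0488px
Difference: 50.0488 − 29.5533 = 20.4955px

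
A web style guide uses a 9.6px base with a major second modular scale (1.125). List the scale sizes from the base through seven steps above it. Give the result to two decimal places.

9.60px, 10.80px, 12.15px, 13.67px, 15.38px, 17.30px, 19.46px, 21.89px

Step 0: 9.6px
Step 1: 9.6 × 1.125 = 10.80
Step 2: 9.6 × 1.125² = 12.15
Step 3: 9.6 × 1.125³ = 13.67
Step 4: 9.6 × 1.125⁴ = 15.38
Step 5: 9.6 × 1.125⁵ = 17.30
Step 6: 9.6 × 1.125⁶ = 19.46
Step 7: 9.6 × 1.125⁷ = 21.89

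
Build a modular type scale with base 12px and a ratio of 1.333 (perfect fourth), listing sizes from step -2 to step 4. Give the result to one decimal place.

Step -2: 12.0 ÷ 1.333² = 6.8
Step -1: 12.0 ÷ 1.333 = 9.0
Step 0: 12px
Step 1: 12.0 × 1.333 = 16.0
Step 2: 12.0 × 1.333² = 21.3
Step 3: 12.0 × 1.333³ = 28.4
Step 4: 12.0 × 1.333⁴ = 37.9

6.8px, 9.0px, 12.0px, 16.0px, 21.3px, 28.4px, 37.9px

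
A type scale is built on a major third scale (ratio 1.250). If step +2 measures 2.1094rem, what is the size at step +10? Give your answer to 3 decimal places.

The gap is 10 − (2) = 8 steps, so the factor is 1.250^8.
2.1094 × 1.250⁸ = 2.1094 × 5.96046 ≈ 12.573

12.573rem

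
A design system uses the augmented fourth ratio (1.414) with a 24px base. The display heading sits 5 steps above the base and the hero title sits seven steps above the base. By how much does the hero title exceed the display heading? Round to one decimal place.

Step 5: 24.0 × 1.414⁵ = 135.662px
Step 7: 24.0 × 1.414⁷ = 271.242px
Difference: 271.242 − 135.662 = 135.580px

135.6px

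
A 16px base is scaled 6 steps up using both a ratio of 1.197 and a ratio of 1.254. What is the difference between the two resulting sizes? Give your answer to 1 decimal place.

At 1.197: 16.0 × 1.197⁶ = 47.064px
At 1.254: 16.0 × 1.254⁶ = 62.216px
Difference: 62.216 − 47.064 = 15.152px

15.2px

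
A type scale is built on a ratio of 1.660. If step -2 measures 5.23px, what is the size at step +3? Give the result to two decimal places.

65.92px

5.23 × 1.660⁵ = 5.23 × 12.60493 ≈ 65.924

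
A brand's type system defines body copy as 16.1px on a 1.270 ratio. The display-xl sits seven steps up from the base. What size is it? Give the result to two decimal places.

16.1 × 1.270⁷ = 16.1 × 5.32876 ≈ 85.79

85.79px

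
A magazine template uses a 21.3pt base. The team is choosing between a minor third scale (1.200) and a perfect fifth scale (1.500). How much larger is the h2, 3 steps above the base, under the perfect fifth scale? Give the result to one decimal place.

35.1pt

Minor third: 21.3 × 1.200³ = 36.806pt
Perfect fifth: 21.3 × 1.500³ = 71.888pt
Difference: 71.888 − 36.806 = 35.082pt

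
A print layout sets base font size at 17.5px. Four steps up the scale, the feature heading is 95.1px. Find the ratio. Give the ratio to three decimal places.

The ratio satisfies 17.5 × r⁴ = 95.1, so r = (95.1 / 17.5)^(1/4).
r = 5.4343^(1/4) ≈ 1.5268

1.527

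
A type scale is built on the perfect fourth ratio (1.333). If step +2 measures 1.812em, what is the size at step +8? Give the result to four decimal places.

The gap is 8 − (2) = 6 steps, so the factor is 1.333^6.
1.812 × 1.333⁶ = 1.812 × 5.61023 ≈ 10.1657

10.1657em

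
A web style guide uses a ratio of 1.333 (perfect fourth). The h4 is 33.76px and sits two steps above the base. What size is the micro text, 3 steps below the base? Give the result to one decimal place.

8.0px

Moving from step +2 to step -3 is 5 steps down, so divide by r⁵.
33.76 ÷ 1.333⁵ = 33.76 ÷ 4.20873 ≈ 8.021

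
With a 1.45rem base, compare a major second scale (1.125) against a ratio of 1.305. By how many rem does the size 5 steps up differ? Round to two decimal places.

2.88rem

Major second: 1.45 × 1.125⁵ = 2.6129rem
At 1.305: 1.45 × 1.305⁵ = 5.4881rem
Difference: 5.4881 − 2.6129 = 2.8752rem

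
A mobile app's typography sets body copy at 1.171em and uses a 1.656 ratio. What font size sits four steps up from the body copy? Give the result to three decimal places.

8.806em

1.171 × 1.656⁴ = 1.171 × 7.52041 ≈ 8.806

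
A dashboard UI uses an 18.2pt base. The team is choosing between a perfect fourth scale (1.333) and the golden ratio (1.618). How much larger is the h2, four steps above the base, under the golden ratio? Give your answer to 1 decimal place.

67.3pt

Perfect fourth: 18.2 × 1.333⁴ = 57.463pt
Golden ratio: 18.2 × 1.618⁴ = 124.734pt
Difference: 124.734 − 57.463 = 67.271pt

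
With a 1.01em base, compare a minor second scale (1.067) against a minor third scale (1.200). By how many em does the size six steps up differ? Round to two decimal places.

1.53em

Minor second: 1.01 × 1.067⁶ = 1.4904em
Minor third: 1.01 × 1.200⁶ = 3.0158em
Difference: 3.0158 − 1.4904 = 1.5254em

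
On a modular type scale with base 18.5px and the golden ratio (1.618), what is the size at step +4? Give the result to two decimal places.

126.79px

18.5 × 1.618⁴ = 18.5 × 6.85353 ≈ 126.79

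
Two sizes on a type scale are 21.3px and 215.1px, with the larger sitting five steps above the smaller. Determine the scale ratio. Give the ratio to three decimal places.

1.588

The ratio satisfies 21.3 × r⁵ = 215.1, so r = (215.1 / 21.3)^(1/5).
r = 10.0986^(1/5) ≈ 1.5880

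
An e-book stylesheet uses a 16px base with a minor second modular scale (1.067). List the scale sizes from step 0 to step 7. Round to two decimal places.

16.00px, 17.07px, 18.22px, 19.44px, 20.74px, 22.13px, 23.61px, 25.19px

Step 0: 16px
Step 1: 16.0 × 1.067 = 17.07
Step 2: 16.0 × 1.067² = 18.22
Step 3: 16.0 × 1.067³ = 19.44
Step 4: 16.0 × 1.067⁴ = 20.74
Step 5: 16.0 × 1.067⁵ = 22.13
Step 6: 16.0 × 1.067⁶ = 23.61
Step 7: 16.0 × 1.067⁷ = 25.19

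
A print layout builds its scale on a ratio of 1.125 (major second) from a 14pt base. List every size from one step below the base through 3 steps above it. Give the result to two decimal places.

12.44pt, 14.00pt, 15.75pt, 17.72pt, 19.93pt

Step -1: 14.0 ÷ 1.125 = 12.44
Step 0: 14pt
Step 1: 14.0 × 1.125 = 15.75
Step 2: 14.0 × 1.125² = 17.72
Step 3: 14.0 × 1.125³ = 19.93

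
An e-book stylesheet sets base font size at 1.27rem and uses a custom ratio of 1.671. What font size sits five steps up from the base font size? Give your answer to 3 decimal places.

1.27 × 1.671⁵ = 1.27 × 13.02813 ≈ 16.546

16.546rem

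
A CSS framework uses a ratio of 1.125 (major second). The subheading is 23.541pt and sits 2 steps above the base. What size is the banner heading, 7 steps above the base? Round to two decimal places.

23.541 × 1.125⁵ = 23.541 × 1.80203 ≈ 42.422

42.42pt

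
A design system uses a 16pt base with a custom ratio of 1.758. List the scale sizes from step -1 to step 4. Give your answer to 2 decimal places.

9.10pt, 16.00pt, 28.13pt, 49.45pt, 86.93pt, 152.83pt

Step -1: 16.0 ÷ 1.758 = 9.10
Step 0: 16pt
Step 1: 16.0 × 1.758 = 28.13
Step 2: 16.0 × 1.758² = 49.45
Step 3: 16.0 × 1.758³ = 86.93
Step 4: 16.0 × 1.758⁴ = 152.83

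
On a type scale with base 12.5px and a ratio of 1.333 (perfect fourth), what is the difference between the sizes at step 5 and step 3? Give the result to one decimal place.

23.0px

Step 3: 12.5 × 1.333³ = 29.607px
Step 5: 12.5 × 1.333⁵ = 52.609px
Difference: 52.609 − 29.607 = 23.002px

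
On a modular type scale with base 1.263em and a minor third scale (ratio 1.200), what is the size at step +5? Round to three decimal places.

1.263 × 1.200⁵ = 1.263 × 2.48832 ≈ 3.143

3.143em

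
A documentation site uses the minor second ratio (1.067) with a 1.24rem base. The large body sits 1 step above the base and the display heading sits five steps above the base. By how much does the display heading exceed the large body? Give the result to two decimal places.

Step 1: 1.24 × 1.067 = 1.3231rem
Step 5: 1.24 × 1.067⁵ = 1.7149rem
Difference: 1.7149 − 1.3231 = 0.3918rem

0.39rem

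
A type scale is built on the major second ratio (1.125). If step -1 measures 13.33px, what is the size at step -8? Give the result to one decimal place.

5.8px

13.33 ÷ 1.125⁷ = 13.33 ÷ 2.28070 ≈ 5.845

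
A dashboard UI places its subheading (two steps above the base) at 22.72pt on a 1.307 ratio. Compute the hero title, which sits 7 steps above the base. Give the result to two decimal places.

Moving from step +2 to step +7 is 5 steps up, so multiply by r⁵.
22.72 × 1.307⁵ = 22.72 × 3.81398 ≈ 86.654

86.65pt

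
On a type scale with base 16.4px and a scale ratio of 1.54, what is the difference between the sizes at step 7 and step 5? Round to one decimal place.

Step 5: 16.4 × 1.54⁵ = 142.052px
Step 7: 16.4 × 1.54⁷ = 336.891px
Difference: 336.891 − 142.052 = 194.839px

194.8px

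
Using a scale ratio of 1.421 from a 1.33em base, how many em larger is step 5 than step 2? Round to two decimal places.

Step 2: 1.33 × 1.421² = 2.6856em
Step 5: 1.33 × 1.421⁵ = 7.7059em
Difference: 7.7059 − 2.6856 = 5.0203em

5.02em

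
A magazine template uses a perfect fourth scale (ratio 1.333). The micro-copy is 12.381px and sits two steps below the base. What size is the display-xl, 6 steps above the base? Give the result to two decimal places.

12.381 × 1.333⁸ = 12.381 × 9.96876 ≈ 123.423

123.42px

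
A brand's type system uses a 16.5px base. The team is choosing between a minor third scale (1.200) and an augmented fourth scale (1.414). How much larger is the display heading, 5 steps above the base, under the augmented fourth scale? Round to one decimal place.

52.2px

Minor third: 16.5 × 1.200⁵ = 41.057px
Augmented fourth: 16.5 × 1.414⁵ = 93.268px
Difference: 93.268 − 41.057 = 52.211px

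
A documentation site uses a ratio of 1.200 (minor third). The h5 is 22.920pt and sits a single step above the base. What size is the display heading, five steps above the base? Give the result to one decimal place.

47.5pt

The gap is 5 − (1) = 4 steps, so the factor is 1.200^4.
22.920 × 1.200⁴ = 22.920 × 2.07360 ≈ 47.527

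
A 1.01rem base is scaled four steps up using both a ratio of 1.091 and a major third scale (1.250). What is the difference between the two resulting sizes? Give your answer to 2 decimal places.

At 1.091: 1.01 × 1.091⁴ = 1.4309rem
Major third: 1.01 × 1.250⁴ = 2.4658rem
Difference: 2.4658 − 1.4309 = 1.0349rem

1.03rem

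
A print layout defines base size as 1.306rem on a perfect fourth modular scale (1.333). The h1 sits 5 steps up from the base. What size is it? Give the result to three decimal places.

Each step on a modular scale multiplies by the ratio, so the size n steps from the base is base × ratioⁿ.
1.306 × 1.333⁵ = 1.306 × 4.20873 ≈ 5.497

5.497rem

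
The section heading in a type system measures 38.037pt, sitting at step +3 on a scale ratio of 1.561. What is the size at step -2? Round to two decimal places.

4.10pt

38.037 ÷ 1.561⁵ = 38.037 ÷ 9.26861 ≈ 4.104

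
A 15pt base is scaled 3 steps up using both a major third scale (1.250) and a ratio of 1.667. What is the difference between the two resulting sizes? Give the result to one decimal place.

Major third: 15.0 × 1.250³ = 29.297pt
At 1.667: 15.0 × 1.667³ = 69.486pt
Difference: 69.486 − 29.297 = 40.189pt

40.2pt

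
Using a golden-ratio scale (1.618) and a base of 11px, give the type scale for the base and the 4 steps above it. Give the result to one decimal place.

Step 0: 11px
Step 1: 11.0 × 1.618 = 17.8
Step 2: 11.0 × 1.618² = 28.8
Step 3: 11.0 × 1.618³ = 46.6
Step 4: 11.0 × 1.618⁴ = 75.4

11.0px, 17.8px, 28.8px, 46.6px, 75.4px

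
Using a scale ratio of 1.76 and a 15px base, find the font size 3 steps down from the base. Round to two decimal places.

15.0 ÷ 1.76³ = 15.0 ÷ 5.45178 ≈ 2.75

2.75px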